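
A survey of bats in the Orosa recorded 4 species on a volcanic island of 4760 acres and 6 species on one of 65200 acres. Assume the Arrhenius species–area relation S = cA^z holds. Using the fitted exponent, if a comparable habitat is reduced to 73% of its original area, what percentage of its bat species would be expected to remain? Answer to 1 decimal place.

95.2%

z = ln(6/4) / ln(65200/4760) = 0.4055 / 2.6172 = 0.1549
S_new/S_old = (A_new/A_old)^z = 0.73^0.1549 = exp(0.1549 × -0.3147) = 0.9524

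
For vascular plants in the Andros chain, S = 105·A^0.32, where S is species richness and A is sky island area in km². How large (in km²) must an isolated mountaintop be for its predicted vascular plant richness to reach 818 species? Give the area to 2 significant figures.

610 km²

818 = 105 × A^0.32  ⇒  A^0.32 = 818/105 = 7.79
ln A = ln(7.79) / 0.32 = 2.0529 / 0.32 = 6.4153
A = e^6.4153 ≈ 611.1 km²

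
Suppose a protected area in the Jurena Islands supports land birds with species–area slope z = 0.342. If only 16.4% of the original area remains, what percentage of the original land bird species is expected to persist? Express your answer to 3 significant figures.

53.9%

S_new/S_old = (A_new/A_old)^z = 0.164^0.342
= exp(0.342 × ln 0.164) = exp(0.342 × -1.8079) = exp(-0.6183) ≈ 0.5389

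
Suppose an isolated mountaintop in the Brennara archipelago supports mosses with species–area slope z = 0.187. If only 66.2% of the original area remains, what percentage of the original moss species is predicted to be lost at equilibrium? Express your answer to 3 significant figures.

S_new/S_old = (A_new/A_old)^z = 0.662^0.187
= exp(0.187 × ln 0.662) = exp(0.187 × -0.4125) = exp(-0.0771) ≈ 0.9258
Fraction lost = 1 − 0.9258 = 0.07424

7.42%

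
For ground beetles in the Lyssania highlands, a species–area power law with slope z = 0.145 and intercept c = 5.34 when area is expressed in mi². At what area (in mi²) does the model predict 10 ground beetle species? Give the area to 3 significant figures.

75.7 mi²

10 = 5.34 × A^0.145  ⇒  A^0.145 = 10/5.34 = 1.873
ln A = ln(1.873) / 0.145 = 0.6274 / 0.145 = 4.3266
A = e^4.3266 ≈ 75.69 mi²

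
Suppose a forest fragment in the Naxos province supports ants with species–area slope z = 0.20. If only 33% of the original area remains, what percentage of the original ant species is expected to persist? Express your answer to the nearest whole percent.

80%

S_new/S_old = (A_new/A_old)^z = 0.33^0.2
= exp(0.2 × ln 0.33) = exp(0.2 × -1.1087) = exp(-0.2217) ≈ 0.8011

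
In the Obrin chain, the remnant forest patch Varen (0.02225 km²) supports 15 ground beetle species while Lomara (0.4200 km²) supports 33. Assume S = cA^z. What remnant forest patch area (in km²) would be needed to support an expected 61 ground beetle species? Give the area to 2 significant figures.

4.1 km²

z = ln(33/15) / ln(0.42/0.02225) = 0.7885 / 2.9379 = 0.2684
c = 15 / 0.02225^0.2684 = 15 / 0.3601 = 41.65
A = (61/41.65)^(1/0.2684) ⇒ ln A = ln(1.465)/0.2684 = 1.4217
A = e^1.4217 ≈ 4.144 km²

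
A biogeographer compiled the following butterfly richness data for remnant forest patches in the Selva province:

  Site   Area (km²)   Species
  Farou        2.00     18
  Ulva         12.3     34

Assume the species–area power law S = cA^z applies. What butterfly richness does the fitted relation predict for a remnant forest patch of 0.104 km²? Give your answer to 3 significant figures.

6.39

z = ln(34/18) / ln(12.3/2) = 0.6360 / 1.8165 = 0.3501
c = 18 / 2^0.3501 = 18 / 1.275 = 14.12
S₃ = 14.12 × 0.104^0.3501 = 14.12 × 0.4527 ≈ 6.393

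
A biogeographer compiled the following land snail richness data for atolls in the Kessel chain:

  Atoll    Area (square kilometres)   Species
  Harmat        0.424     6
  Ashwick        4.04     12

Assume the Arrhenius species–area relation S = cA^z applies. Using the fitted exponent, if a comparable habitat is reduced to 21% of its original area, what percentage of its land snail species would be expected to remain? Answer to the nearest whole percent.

62%

z = ln(12/6) / ln(4.04/0.424) = 0.6931 / 2.2543 = 0.3075
S_new/S_old = (A_new/A_old)^z = 0.21^0.3075 = exp(0.3075 × -1.5606) = 0.6189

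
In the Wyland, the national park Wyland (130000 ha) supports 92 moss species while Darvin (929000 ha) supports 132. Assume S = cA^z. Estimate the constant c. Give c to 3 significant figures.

10.6

z = ln(S₂/S₁) / ln(A₂/A₁) = ln(132/92) / ln(929000/130000) = 0.3610 / 1.9666 = 0.1836
c = S₁ / A₁^z = 92 / 130000^0.1836 = 92 / 8.685 = 10.59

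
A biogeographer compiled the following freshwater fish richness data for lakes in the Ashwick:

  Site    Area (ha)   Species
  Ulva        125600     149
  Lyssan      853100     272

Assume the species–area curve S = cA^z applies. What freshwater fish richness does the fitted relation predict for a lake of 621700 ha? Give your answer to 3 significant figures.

z = ln(272/149) / ln(853100/125600) = 0.6019 / 1.9158 = 0.3142
c = 149 / 125600^0.3142 = 149 / 39.98 = 3.726
S₃ = 3.726 × 621700^0.3142 = 3.726 × 66.08 ≈ 246.3

246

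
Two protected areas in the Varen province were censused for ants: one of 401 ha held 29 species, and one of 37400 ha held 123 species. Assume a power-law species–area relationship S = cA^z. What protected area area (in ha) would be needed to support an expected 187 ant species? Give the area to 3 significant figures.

139000 ha

z = ln(123/29) / ln(37400/401) = 1.4449 / 4.5355 = 0.3186
c = 29 / 401^0.3186 = 29 / 6.75 = 4.296
A = (187/4.296)^(1/0.3186) ⇒ ln A = ln(43.53)/0.3186 = 11.8444
A = e^11.8444 ≈ 139305 ha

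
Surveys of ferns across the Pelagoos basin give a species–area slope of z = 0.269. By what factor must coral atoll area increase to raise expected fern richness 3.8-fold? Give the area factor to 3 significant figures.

143

(A₂/A₁)^0.269 = 3.8, so A₂/A₁ = 3.8^(1/0.269) = 3.8^3.717
ln(A₂/A₁) = ln 3.8 / 0.269 = 1.3350 / 0.269 = 4.9628
A₂/A₁ = e^4.9628 ≈ 143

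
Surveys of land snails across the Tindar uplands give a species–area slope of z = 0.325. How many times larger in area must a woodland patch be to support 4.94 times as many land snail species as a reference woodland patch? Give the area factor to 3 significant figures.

(A₂/A₁)^0.325 = 4.94, so A₂/A₁ = 4.94^(1/0.325) = 4.94^3.077
ln(A₂/A₁) = ln 4.94 / 0.325 = 1.5974 / 0.325 = 4.9150
A₂/A₁ = e^4.9150 ≈ 136.3

136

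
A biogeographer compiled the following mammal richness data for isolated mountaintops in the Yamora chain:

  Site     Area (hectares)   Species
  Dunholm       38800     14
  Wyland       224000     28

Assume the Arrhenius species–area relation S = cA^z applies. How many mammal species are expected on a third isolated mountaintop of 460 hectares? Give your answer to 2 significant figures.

z = ln(28/14) / ln(224000/38800) = 0.6931 / 1.7532 = 0.3954
c = 14 / 38800^0.3954 = 14 / 65.2 = 0.2147
S₃ = 0.2147 × 460^0.3954 = 0.2147 × 11.29 ≈ 2.425

2.4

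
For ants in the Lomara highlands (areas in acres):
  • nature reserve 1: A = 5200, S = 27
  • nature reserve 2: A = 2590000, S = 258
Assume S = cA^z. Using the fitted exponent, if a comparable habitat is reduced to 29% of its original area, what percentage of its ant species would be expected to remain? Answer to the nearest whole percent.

z = ln(258/27) / ln(2590000/5200) = 2.2571 / 6.2108 = 0.3634
S_new/S_old = (A_new/A_old)^z = 0.29^0.3634 = exp(0.3634 × -1.2379) = 0.6377

64%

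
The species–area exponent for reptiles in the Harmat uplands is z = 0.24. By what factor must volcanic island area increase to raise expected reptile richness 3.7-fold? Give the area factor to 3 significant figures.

233

(A₂/A₁)^0.24 = 3.7, so A₂/A₁ = 3.7^(1/0.24) = 3.7^4.167
ln(A₂/A₁) = ln 3.7 / 0.24 = 1.3083 / 0.24 = 5.4514
A₂/A₁ = e^5.4514 ≈ 233.1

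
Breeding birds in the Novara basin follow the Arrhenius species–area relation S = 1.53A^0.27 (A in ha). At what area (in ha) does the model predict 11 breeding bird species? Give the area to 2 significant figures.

1500 ha

11 = 1.53 × A^0.27  ⇒  A^0.27 = 11/1.53 = 7.19
ln A = ln(7.19) / 0.27 = 1.9726 / 0.27 = 7.3060
A = e^7.3060 ≈ 1489 ha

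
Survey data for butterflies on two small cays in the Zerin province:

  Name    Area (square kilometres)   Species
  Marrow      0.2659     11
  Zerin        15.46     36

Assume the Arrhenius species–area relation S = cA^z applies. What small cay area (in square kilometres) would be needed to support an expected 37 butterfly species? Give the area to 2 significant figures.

z = ln(36/11) / ln(15.46/0.2659) = 1.1856 / 4.0629 = 0.2918
c = 11 / 0.2659^0.2918 = 11 / 0.6794 = 16.19
A = (37/16.19)^(1/0.2918) ⇒ ln A = ln(2.285)/0.2918 = 2.8321
A = e^2.8321 ≈ 16.98 square kilometres

17 square kilometres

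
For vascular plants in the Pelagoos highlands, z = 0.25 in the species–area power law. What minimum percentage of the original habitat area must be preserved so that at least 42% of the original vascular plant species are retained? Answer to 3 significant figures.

3.11%

Need (A_new/A_old)^0.25 = 0.42, so A_new/A_old = 0.42^(1/0.25) = 0.42^4
ln(A_new/A_old) = ln 0.42 / 0.25 = -0.8675 / 0.25 = -3.4700
A_new/A_old = e^-3.4700 ≈ 0.03112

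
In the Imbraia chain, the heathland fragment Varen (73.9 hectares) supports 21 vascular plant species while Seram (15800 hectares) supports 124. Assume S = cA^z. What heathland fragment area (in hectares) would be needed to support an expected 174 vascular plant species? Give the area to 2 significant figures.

z = ln(124/21) / ln(15800/73.9) = 1.7758 / 5.3651 = 0.3310
c = 21 / 73.9^0.3310 = 21 / 4.154 = 5.055
A = (174/5.055)^(1/0.3310) ⇒ ln A = ln(34.42)/0.3310 = 10.6913
A = e^10.6913 ≈ 43971 hectares

44000 hectares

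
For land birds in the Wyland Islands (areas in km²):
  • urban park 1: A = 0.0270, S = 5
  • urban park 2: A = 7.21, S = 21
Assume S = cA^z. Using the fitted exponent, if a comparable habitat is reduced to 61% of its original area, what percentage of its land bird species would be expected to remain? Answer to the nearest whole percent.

88%

z = ln(21/5) / ln(7.21/0.027) = 1.4351 / 5.5874 = 0.2568
S_new/S_old = (A_new/A_old)^z = 0.61^0.2568 = exp(0.2568 × -0.4943) = 0.8808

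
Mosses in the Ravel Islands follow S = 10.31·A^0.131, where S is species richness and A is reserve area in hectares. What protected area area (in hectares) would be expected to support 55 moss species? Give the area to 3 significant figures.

55 = 10.31 × A^0.131  ⇒  A^0.131 = 55/10.31 = 5.335
ln A = ln(5.335) / 0.131 = 1.6742 / 0.131 = 12.7803
A = e^12.7803 ≈ 355150 hectares

355000 hectares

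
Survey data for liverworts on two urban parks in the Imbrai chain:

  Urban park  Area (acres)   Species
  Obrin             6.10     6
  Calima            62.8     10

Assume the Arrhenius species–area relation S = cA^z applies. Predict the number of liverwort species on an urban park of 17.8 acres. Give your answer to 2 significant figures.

7.6

z = ln(10/6) / ln(62.8/6.1) = 0.5108 / 2.3317 = 0.2191
c = 6 / 6.1^0.2191 = 6 / 1.486 = 4.037
S₃ = 4.037 × 17.8^0.2191 = 4.037 × 1.879 ≈ 7.587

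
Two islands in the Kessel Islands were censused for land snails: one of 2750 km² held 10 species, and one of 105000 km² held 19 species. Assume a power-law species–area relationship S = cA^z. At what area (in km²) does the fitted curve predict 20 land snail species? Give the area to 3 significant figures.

140000 km²

z = ln(19/10) / ln(105000/2750) = 0.6419 / 3.6424 = 0.1762
c = 10 / 2750^0.1762 = 10 / 4.037 = 2.477
A = (20/2.477)^(1/0.1762) ⇒ ln A = ln(8.074)/0.1762 = 11.8528
A = e^11.8528 ≈ 140476 km²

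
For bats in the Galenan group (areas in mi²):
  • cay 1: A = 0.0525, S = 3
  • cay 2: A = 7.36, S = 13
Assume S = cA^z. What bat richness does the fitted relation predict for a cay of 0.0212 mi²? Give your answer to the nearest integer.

z = ln(13/3) / ln(7.36/0.0525) = 1.4663 / 4.9430 = 0.2966
c = 3 / 0.0525^0.2966 = 3 / 0.4172 = 7.191
S₃ = 7.191 × 0.0212^0.2966 = 7.191 × 0.3188 ≈ 2.292

2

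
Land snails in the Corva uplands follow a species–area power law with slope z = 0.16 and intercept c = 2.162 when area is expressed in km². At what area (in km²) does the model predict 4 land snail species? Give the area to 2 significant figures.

4 = 2.162 × A^0.16  ⇒  A^0.16 = 4/2.162 = 1.85
ln A = ln(1.85) / 0.16 = 0.6153 / 0.16 = 3.8454
A = e^3.8454 ≈ 46.78 km²

47 km²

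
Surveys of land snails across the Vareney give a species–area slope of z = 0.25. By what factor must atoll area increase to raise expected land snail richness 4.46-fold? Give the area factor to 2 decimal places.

(A₂/A₁)^0.25 = 4.46, so A₂/A₁ = 4.46^(1/0.25) = 4.46^4
ln(A₂/A₁) = ln 4.46 / 0.25 = 1.4951 / 0.25 = 5.9806
A₂/A₁ = e^5.9806 ≈ 395.7

395.68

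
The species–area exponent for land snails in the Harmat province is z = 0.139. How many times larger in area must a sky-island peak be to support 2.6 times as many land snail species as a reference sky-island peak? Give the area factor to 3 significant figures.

(A₂/A₁)^0.139 = 2.6, so A₂/A₁ = 2.6^(1/0.139) = 2.6^7.194
ln(A₂/A₁) = ln 2.6 / 0.139 = 0.9555 / 0.139 = 6.8742
A₂/A₁ = e^6.8742 ≈ 967

967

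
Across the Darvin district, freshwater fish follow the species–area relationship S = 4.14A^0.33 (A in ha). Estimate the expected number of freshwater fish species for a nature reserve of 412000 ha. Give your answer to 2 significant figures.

300

S = 4.14 × 412000^0.33 = 4.14 × 71.27 ≈ 295.1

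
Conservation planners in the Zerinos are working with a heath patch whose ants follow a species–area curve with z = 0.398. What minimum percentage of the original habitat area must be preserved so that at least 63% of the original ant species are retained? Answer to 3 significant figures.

31.3%

Need (A_new/A_old)^0.398 = 0.63, so A_new/A_old = 0.63^(1/0.398) = 0.63^2.513
ln(A_new/A_old) = ln 0.63 / 0.398 = -0.4620 / 0.398 = -1.1609
A_new/A_old = e^-1.1609 ≈ 0.3132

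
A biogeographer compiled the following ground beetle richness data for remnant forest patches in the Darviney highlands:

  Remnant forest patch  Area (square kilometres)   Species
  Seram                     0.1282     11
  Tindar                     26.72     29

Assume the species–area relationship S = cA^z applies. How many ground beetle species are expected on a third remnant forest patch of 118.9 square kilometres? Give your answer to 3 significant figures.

38.0

z = ln(29/11) / ln(26.72/0.1282) = 0.9694 / 5.3396 = 0.1816
c = 11 / 0.1282^0.1816 = 11 / 0.6887 = 15.97
S₃ = 15.97 × 118.9^0.1816 = 15.97 × 2.381 ≈ 38.03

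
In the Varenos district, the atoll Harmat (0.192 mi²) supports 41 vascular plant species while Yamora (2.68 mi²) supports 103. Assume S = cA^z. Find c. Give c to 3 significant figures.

73.0

z = ln(S₂/S₁) / ln(A₂/A₁) = ln(103/41) / ln(2.68/0.192) = 0.9212 / 2.6361 = 0.3494
c = S₁ / A₁^z = 41 / 0.192^0.3494 = 41 / 0.5618 = 72.98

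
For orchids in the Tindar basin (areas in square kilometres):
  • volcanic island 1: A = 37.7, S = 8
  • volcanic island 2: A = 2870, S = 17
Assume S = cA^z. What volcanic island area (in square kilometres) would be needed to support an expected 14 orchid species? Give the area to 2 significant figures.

z = ln(17/8) / ln(2870/37.7) = 0.7538 / 4.3324 = 0.1740
c = 8 / 37.7^0.1740 = 8 / 1.88 = 4.254
A = (14/4.254)^(1/0.1740) ⇒ ln A = ln(3.291)/0.1740 = 6.8461
A = e^6.8461 ≈ 940.2 square kilometres

940 square kilometres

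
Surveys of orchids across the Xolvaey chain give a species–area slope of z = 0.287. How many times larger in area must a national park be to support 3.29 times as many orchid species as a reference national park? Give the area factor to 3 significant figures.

63.4

(A₂/A₁)^0.287 = 3.29, so A₂/A₁ = 3.29^(1/0.287) = 3.29^3.484
ln(A₂/A₁) = ln 3.29 / 0.287 = 1.1909 / 0.287 = 4.1494
A₂/A₁ = e^4.1494 ≈ 63.4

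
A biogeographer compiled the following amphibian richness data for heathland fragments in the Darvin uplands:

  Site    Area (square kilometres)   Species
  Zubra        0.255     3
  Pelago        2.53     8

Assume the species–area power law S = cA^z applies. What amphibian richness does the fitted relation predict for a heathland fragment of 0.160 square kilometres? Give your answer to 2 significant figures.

z = ln(8/3) / ln(2.53/0.255) = 0.9808 / 2.2947 = 0.4274
c = 3 / 0.255^0.4274 = 3 / 0.5576 = 5.38
S₃ = 5.38 × 0.16^0.4274 = 5.38 × 0.4569 ≈ 2.458

2.5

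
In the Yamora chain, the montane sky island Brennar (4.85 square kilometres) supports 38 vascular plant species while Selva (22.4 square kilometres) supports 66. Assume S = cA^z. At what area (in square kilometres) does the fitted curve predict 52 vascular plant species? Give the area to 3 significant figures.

z = ln(66/38) / ln(22.4/4.85) = 0.5521 / 1.5301 = 0.3608
c = 38 / 4.85^0.3608 = 38 / 1.768 = 21.5
A = (52/21.5)^(1/0.3608) ⇒ ln A = ln(2.419)/0.3608 = 2.4483
A = e^2.4483 ≈ 11.57 square kilometres

11.6 square kilometres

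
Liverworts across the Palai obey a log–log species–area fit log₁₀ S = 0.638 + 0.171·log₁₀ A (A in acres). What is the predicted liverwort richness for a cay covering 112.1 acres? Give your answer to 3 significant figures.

9.74

S = 4.345 × 112.1^0.171
ln S = ln 4.345 + 0.171 × ln 112.1 = 1.4690 + 0.171 × 4.7194 = 2.2761
S = e^2.2761 ≈ 9.738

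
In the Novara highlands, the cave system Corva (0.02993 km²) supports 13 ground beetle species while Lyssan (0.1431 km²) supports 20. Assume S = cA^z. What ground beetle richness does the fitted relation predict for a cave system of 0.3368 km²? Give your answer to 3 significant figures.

25.3

z = ln(20/13) / ln(0.1431/0.02993) = 0.4308 / 1.5647 = 0.2753
c = 13 / 0.02993^0.2753 = 13 / 0.3806 = 34.16
S₃ = 34.16 × 0.3368^0.2753 = 34.16 × 0.7411 ≈ 25.31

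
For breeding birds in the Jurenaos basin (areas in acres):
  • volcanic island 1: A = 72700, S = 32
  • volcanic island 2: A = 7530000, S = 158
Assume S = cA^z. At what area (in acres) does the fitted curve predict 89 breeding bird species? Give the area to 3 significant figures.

z = ln(158/32) / ln(7530000/72700) = 1.5969 / 4.6403 = 0.3441
c = 32 / 72700^0.3441 = 32 / 47.1 = 0.6795
A = (89/0.6795)^(1/0.3441) ⇒ ln A = ln(131)/0.3441 = 14.1665
A = e^14.1665 ≈ 1420530 acres

1420000 acres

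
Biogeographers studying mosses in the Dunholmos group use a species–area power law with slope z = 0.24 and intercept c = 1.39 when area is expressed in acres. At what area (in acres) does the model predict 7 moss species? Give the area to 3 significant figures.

842 acres

7 = 1.39 × A^0.24  ⇒  A^0.24 = 7/1.39 = 5.036
ln A = ln(5.036) / 0.24 = 1.6166 / 0.24 = 6.7359
A = e^6.7359 ≈ 842.1 acres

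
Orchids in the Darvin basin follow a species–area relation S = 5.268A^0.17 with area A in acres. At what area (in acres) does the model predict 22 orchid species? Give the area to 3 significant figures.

4480 acres

22 = 5.268 × A^0.17  ⇒  A^0.17 = 22/5.268 = 4.176
ln A = ln(4.176) / 0.17 = 1.4294 / 0.17 = 8.4082
A = e^8.4082 ≈ 4484 acres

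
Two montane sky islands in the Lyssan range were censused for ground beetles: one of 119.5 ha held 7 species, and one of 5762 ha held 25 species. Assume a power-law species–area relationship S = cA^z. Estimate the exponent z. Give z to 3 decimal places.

0.328

Taking logs: ln S = ln c + z ln A, so z = (ln S₂ − ln S₁)/(ln A₂ − ln A₁).
z = ln(25/7) / ln(5762/119.5) = ln(3.571) / ln(48.22) = 1.2730 / 3.8757 = 0.3284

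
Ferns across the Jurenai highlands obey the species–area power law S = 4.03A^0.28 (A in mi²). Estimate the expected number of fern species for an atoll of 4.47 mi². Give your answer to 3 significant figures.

6.13

S = 4.03 × 4.47^0.28 = 4.03 × 1.521 ≈ 6.129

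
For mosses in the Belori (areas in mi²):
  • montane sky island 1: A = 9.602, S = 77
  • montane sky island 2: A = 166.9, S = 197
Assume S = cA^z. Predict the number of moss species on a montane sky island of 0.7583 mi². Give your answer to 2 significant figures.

z = ln(197/77) / ln(166.9/9.602) = 0.9394 / 2.8554 = 0.3290
c = 77 / 9.602^0.3290 = 77 / 2.105 = 36.59
S₃ = 36.59 × 0.7583^0.3290 = 36.59 × 0.913 ≈ 33.4

33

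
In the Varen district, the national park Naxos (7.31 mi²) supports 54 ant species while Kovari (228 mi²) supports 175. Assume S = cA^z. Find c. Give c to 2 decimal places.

27.36

z = ln(S₂/S₁) / ln(A₂/A₁) = ln(175/54) / ln(228/7.31) = 1.1758 / 3.4401 = 0.3418
c = S₁ / A₁^z = 54 / 7.31^0.3418 = 54 / 1.974 = 27.36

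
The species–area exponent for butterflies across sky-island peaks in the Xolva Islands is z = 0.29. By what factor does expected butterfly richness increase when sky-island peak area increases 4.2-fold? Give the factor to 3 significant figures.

1.52

S₂/S₁ = (A₂/A₁)^z = 4.2^0.29
ln(S₂/S₁) = 0.29 × ln 4.2 = 0.29 × 1.4351 = 0.4162
S₂/S₁ = e^0.4162 ≈ 1.516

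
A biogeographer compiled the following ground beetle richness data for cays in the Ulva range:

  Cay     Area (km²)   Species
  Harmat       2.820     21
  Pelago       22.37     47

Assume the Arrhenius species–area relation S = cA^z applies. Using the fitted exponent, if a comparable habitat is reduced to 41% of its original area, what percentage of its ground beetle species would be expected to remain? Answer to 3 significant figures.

70.7%

z = ln(47/21) / ln(22.37/2.82) = 0.8056 / 2.0710 = 0.3890
S_new/S_old = (A_new/A_old)^z = 0.41^0.3890 = exp(0.3890 × -0.8916) = 0.7069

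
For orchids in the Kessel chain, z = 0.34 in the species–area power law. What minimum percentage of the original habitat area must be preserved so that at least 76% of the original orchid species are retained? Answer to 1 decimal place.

44.6%

Need (A_new/A_old)^0.34 = 0.76, so A_new/A_old = 0.76^(1/0.34) = 0.76^2.941
ln(A_new/A_old) = ln 0.76 / 0.34 = -0.2744 / 0.34 = -0.8072
A_new/A_old = e^-0.8072 ≈ 0.4461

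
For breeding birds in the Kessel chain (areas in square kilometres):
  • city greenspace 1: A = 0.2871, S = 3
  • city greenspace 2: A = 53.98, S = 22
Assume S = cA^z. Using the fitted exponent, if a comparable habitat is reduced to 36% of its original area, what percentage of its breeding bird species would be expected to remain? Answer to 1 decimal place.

67.8%

z = ln(22/3) / ln(53.98/0.2871) = 1.9924 / 5.2365 = 0.3805
S_new/S_old = (A_new/A_old)^z = 0.36^0.3805 = exp(0.3805 × -1.0217) = 0.6779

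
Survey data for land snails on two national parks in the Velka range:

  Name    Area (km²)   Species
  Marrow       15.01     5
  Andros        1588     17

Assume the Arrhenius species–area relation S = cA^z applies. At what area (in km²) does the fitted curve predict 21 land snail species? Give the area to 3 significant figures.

z = ln(17/5) / ln(1588/15.01) = 1.2238 / 4.6615 = 0.2625
c = 5 / 15.01^0.2625 = 5 / 2.036 = 2.455
A = (21/2.455)^(1/0.2625) ⇒ ln A = ln(8.552)/0.2625 = 8.1751
A = e^8.1751 ≈ 3552 km²

3550 km²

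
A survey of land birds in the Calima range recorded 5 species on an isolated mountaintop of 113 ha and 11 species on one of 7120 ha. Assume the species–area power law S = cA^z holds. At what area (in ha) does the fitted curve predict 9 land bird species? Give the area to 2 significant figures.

2500 ha

z = ln(11/5) / ln(7120/113) = 0.7885 / 4.1433 = 0.1903
c = 5 / 113^0.1903 = 5 / 2.459 = 2.034
A = (9/2.034)^(1/0.1903) ⇒ ln A = ln(4.426)/0.1903 = 7.8162
A = e^7.8162 ≈ 2480 ha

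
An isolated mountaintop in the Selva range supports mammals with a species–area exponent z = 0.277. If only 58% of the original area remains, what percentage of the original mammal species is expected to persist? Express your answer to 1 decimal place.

S_new/S_old = (A_new/A_old)^z = 0.58^0.277
= exp(0.277 × ln 0.58) = exp(0.277 × -0.5447) = exp(-0.1509) ≈ 0.8599

86.0%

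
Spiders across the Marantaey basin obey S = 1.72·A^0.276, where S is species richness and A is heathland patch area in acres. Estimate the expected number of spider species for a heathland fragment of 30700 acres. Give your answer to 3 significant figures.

29.8

S = 1.72 × 30700^0.276 = 1.72 × 17.32 ≈ 29.78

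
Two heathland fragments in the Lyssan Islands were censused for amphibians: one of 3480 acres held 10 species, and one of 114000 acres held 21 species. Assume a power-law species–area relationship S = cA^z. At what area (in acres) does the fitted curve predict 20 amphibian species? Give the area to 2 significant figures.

z = ln(21/10) / ln(114000/3480) = 0.7419 / 3.4892 = 0.2126
c = 10 / 3480^0.2126 = 10 / 5.663 = 1.766
A = (20/1.766)^(1/0.2126) ⇒ ln A = ln(11.33)/0.2126 = 11.4145
A = e^11.4145 ≈ 90627 acres

91000 acres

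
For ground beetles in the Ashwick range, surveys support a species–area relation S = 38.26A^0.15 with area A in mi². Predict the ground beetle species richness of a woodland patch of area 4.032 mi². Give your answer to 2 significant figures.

47

S = 38.26 × 4.032^0.15
ln S = ln 38.26 + 0.15 × ln 4.032 = 3.6444 + 0.15 × 1.3943 = 3.8535
S = e^3.8535 ≈ 47.16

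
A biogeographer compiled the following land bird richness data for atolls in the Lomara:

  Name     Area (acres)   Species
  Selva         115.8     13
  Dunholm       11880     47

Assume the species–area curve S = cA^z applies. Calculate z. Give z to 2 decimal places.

Taking logs: ln S = ln c + z ln A, so z = (ln S₂ − ln S₁)/(ln A₂ − ln A₁).
z = ln(47/13) / ln(11880/115.8) = ln(3.615) / ln(102.6) = 1.2852 / 4.6307 = 0.2775

0.28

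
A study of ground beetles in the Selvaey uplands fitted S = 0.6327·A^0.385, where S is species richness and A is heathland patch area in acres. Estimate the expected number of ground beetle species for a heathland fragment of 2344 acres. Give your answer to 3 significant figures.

S = 0.6327 × 2344^0.385 = 0.6327 × 19.84 ≈ 12.55

12.5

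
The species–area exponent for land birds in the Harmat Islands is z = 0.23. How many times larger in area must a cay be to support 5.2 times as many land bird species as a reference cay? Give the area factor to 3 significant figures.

(A₂/A₁)^0.23 = 5.2, so A₂/A₁ = 5.2^(1/0.23) = 5.2^4.348
ln(A₂/A₁) = ln 5.2 / 0.23 = 1.6487 / 0.23 = 7.1681
A₂/A₁ = e^7.1681 ≈ 1297

1300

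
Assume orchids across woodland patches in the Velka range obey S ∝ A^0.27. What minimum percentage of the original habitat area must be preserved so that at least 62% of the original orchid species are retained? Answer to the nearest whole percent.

17%

Need (A_new/A_old)^0.27 = 0.62, so A_new/A_old = 0.62^(1/0.27) = 0.62^3.704
ln(A_new/A_old) = ln 0.62 / 0.27 = -0.4780 / 0.27 = -1.7705
A_new/A_old = e^-1.7705 ≈ 0.1702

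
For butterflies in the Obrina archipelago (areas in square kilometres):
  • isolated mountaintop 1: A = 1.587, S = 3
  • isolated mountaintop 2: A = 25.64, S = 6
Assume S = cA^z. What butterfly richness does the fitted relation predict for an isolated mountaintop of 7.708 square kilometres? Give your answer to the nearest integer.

4

z = ln(6/3) / ln(25.64/1.587) = 0.6931 / 2.7823 = 0.2491
c = 3 / 1.587^0.2491 = 3 / 1.122 = 2.674
S₃ = 2.674 × 7.708^0.2491 = 2.674 × 1.663 ≈ 4.447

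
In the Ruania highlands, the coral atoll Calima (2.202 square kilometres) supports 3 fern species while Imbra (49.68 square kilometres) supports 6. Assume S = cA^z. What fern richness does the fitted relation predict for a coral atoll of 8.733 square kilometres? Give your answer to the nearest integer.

z = ln(6/3) / ln(49.68/2.202) = 0.6931 / 3.1162 = 0.2224
c = 3 / 2.202^0.2224 = 3 / 1.192 = 2.517
S₃ = 2.517 × 8.733^0.2224 = 2.517 × 1.619 ≈ 4.076

4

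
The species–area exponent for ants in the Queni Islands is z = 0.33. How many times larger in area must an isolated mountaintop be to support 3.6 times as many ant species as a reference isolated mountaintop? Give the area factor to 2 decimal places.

(A₂/A₁)^0.33 = 3.6, so A₂/A₁ = 3.6^(1/0.33) = 3.6^3.03
ln(A₂/A₁) = ln 3.6 / 0.33 = 1.2809 / 0.33 = 3.8816
A₂/A₁ = e^3.8816 ≈ 48.5

48.50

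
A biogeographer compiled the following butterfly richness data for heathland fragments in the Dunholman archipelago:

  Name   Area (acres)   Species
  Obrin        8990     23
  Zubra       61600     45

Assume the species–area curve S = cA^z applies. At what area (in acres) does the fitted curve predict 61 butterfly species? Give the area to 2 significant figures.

z = ln(45/23) / ln(61600/8990) = 0.6712 / 1.9245 = 0.3487
c = 23 / 8990^0.3487 = 23 / 23.92 = 0.9614
A = (61/0.9614)^(1/0.3487) ⇒ ln A = ln(63.45)/0.3487 = 11.9007
A = e^11.9007 ≈ 147374 acres

150000 acres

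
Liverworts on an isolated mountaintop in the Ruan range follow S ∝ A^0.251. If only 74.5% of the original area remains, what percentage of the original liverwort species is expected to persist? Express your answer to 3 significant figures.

S_new/S_old = (A_new/A_old)^z = 0.745^0.251
= exp(0.251 × ln 0.745) = exp(0.251 × -0.2944) = exp(-0.0739) ≈ 0.9288

92.9%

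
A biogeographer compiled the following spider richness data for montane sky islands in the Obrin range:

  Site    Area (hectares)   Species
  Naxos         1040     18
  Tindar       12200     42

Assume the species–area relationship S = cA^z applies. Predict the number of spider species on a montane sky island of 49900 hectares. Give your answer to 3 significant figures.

z = ln(42/18) / ln(12200/1040) = 0.8473 / 2.4622 = 0.3441
c = 18 / 1040^0.3441 = 18 / 10.92 = 1.648
S₃ = 1.648 × 49900^0.3441 = 1.648 × 41.37 ≈ 68.2

68.2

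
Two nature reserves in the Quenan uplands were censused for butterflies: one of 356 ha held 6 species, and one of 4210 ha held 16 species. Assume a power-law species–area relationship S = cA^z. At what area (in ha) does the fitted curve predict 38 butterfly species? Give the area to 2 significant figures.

z = ln(16/6) / ln(4210/356) = 0.9808 / 2.4703 = 0.3971
c = 6 / 356^0.3971 = 6 / 10.31 = 0.5822
A = (38/0.5822)^(1/0.3971) ⇒ ln A = ln(65.27)/0.3971 = 10.5238
A = e^10.5238 ≈ 37189 ha

37000 ha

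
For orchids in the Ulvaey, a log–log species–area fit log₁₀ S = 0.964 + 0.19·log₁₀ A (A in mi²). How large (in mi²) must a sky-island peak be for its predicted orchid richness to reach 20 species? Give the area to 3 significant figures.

59.4 mi²

20 = 9.204 × A^0.19  ⇒  A^0.19 = 20/9.204 = 2.173
ln A = ln(2.173) / 0.19 = 0.7760 / 0.19 = 4.0844
A = e^4.0844 ≈ 59.41 mi²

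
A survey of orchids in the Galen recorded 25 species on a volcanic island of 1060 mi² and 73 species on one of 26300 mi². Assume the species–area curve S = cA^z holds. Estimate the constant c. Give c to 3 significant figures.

z = ln(S₂/S₁) / ln(A₂/A₁) = ln(73/25) / ln(26300/1060) = 1.0716 / 3.2113 = 0.3337
c = S₁ / A₁^z = 25 / 1060^0.3337 = 25 / 10.22 = 2.446

2.45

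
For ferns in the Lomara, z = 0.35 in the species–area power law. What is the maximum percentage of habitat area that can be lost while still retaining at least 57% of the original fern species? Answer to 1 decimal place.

Need (A_new/A_old)^0.35 = 0.57, so A_new/A_old = 0.57^(1/0.35) = 0.57^2.857
ln(A_new/A_old) = ln 0.57 / 0.35 = -0.5621 / 0.35 = -1.6061
A_new/A_old = e^-1.6061 ≈ 0.2007
Fraction that can be lost = 1 − 0.2007 = 0.7993

79.9%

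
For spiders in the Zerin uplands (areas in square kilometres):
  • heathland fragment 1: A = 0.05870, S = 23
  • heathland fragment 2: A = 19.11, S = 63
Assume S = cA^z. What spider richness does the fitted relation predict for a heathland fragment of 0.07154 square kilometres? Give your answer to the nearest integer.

z = ln(63/23) / ln(19.11/0.0587) = 1.0076 / 5.7855 = 0.1742
c = 23 / 0.0587^0.1742 = 23 / 0.6103 = 37.69
S₃ = 37.69 × 0.07154^0.1742 = 37.69 × 0.6317 ≈ 23.81

24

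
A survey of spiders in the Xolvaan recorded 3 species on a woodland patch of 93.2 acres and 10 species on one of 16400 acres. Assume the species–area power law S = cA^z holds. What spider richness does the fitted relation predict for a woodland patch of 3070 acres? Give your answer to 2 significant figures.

z = ln(10/3) / ln(16400/93.2) = 1.2040 / 5.1703 = 0.2329
c = 3 / 93.2^0.2329 = 3 / 2.875 = 1.044
S₃ = 1.044 × 3070^0.2329 = 1.044 × 6.487 ≈ 6.769

6.8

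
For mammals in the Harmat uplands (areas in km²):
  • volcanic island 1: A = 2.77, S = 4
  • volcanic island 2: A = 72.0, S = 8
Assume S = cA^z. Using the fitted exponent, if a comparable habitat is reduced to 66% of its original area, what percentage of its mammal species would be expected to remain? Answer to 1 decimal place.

z = ln(8/4) / ln(72/2.77) = 0.6931 / 3.2578 = 0.2128
S_new/S_old = (A_new/A_old)^z = 0.66^0.2128 = exp(0.2128 × -0.4155) = 0.9154

91.5%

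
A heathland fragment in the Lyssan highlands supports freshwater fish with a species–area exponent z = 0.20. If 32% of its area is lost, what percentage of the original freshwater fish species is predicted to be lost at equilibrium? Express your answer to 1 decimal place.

S_new/S_old = (A_new/A_old)^z = 0.68^0.2
= exp(0.2 × ln 0.68) = exp(0.2 × -0.3857) = exp(-0.0771) ≈ 0.9258
Fraction lost = 1 − 0.9258 = 0.07423

7.4%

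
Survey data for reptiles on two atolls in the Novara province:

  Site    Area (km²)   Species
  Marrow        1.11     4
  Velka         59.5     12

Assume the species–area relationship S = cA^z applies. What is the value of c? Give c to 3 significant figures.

3.89

z = ln(S₂/S₁) / ln(A₂/A₁) = ln(12/4) / ln(59.5/1.11) = 1.0986 / 3.9816 = 0.2759
c = S₁ / A₁^z = 4 / 1.11^0.2759 = 4 / 1.029 = 3.886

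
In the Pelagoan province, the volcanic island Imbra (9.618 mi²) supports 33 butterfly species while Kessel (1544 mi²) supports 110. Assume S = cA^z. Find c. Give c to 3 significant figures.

z = ln(S₂/S₁) / ln(A₂/A₁) = ln(110/33) / ln(1544/9.618) = 1.2040 / 5.0785 = 0.2371
c = S₁ / A₁^z = 33 / 9.618^0.2371 = 33 / 1.71 = 19.3

19.3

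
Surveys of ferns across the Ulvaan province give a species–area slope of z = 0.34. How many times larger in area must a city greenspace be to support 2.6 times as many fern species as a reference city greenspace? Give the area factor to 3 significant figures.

(A₂/A₁)^0.34 = 2.6, so A₂/A₁ = 2.6^(1/0.34) = 2.6^2.941
ln(A₂/A₁) = ln 2.6 / 0.34 = 0.9555 / 0.34 = 2.8103
A₂/A₁ = e^2.8103 ≈ 16.62

16.6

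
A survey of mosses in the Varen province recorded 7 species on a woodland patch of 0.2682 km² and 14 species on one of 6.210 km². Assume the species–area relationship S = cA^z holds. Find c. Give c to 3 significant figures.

z = ln(S₂/S₁) / ln(A₂/A₁) = ln(14/7) / ln(6.21/0.2682) = 0.6931 / 3.1422 = 0.2206
c = S₁ / A₁^z = 7 / 0.2682^0.2206 = 7 / 0.748 = 9.358

9.36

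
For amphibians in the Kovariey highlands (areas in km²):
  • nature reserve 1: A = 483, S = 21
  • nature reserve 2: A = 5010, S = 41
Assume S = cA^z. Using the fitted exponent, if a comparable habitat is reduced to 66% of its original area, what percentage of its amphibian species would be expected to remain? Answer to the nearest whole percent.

89%

z = ln(41/21) / ln(5010/483) = 0.6690 / 2.3392 = 0.2860
S_new/S_old = (A_new/A_old)^z = 0.66^0.2860 = exp(0.2860 × -0.4155) = 0.8879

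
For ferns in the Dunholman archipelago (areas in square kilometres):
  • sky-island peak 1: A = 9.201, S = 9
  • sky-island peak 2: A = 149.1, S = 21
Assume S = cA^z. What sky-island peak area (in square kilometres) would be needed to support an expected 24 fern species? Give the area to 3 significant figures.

z = ln(21/9) / ln(149.1/9.201) = 0.8473 / 2.7853 = 0.3042
c = 9 / 9.201^0.3042 = 9 / 1.964 = 4.582
A = (24/4.582)^(1/0.3042) ⇒ ln A = ln(5.238)/0.3042 = 5.4436
A = e^5.4436 ≈ 231.3 square kilometres

231 square kilometres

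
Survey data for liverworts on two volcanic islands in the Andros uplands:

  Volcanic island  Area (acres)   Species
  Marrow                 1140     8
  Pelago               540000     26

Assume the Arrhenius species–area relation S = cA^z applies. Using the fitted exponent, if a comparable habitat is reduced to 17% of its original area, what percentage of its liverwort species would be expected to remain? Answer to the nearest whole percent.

z = ln(26/8) / ln(540000/1140) = 1.1787 / 6.1605 = 0.1913
S_new/S_old = (A_new/A_old)^z = 0.17^0.1913 = exp(0.1913 × -1.7720) = 0.7125

71%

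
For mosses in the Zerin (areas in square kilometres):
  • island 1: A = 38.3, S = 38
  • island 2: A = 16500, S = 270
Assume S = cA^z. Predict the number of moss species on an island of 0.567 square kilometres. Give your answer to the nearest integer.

10

z = ln(270/38) / ln(16500/38.3) = 1.9608 / 6.0657 = 0.3233
c = 38 / 38.3^0.3233 = 38 / 3.249 = 11.69
S₃ = 11.69 × 0.567^0.3233 = 11.69 × 0.8324 ≈ 9.735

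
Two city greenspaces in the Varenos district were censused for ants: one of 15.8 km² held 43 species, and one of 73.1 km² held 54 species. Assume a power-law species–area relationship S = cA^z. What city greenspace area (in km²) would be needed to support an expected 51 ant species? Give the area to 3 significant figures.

z = ln(54/43) / ln(73.1/15.8) = 0.2278 / 1.5318 = 0.1487
c = 43 / 15.8^0.1487 = 43 / 1.507 = 28.53
A = (51/28.53)^(1/0.1487) ⇒ ln A = ln(1.788)/0.1487 = 3.9074
A = e^3.9074 ≈ 49.77 km²

49.8 km²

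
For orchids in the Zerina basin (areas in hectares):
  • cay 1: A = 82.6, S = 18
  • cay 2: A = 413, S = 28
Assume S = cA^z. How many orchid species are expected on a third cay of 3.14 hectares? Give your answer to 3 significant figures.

z = ln(28/18) / ln(413/82.6) = 0.4418 / 1.6094 = 0.2745
c = 18 / 82.6^0.2745 = 18 / 3.359 = 5.358
S₃ = 5.358 × 3.14^0.2745 = 5.358 × 1.369 ≈ 7.336

7.34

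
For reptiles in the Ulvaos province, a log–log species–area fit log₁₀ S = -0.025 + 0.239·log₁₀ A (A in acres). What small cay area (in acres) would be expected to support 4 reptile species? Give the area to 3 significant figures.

420 acres

4 = 0.9441 × A^0.239  ⇒  A^0.239 = 4/0.9441 = 4.237
ln A = ln(4.237) / 0.239 = 1.4439 / 0.239 = 6.0413
A = e^6.0413 ≈ 420.4 acres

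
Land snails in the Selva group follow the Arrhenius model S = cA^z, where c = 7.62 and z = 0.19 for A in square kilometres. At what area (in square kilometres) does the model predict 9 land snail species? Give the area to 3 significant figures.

9 = 7.62 × A^0.19  ⇒  A^0.19 = 9/7.62 = 1.181
ln A = ln(1.181) / 0.19 = 0.1664 / 0.19 = 0.8760
A = e^0.8760 ≈ 2.401 square kilometres

2.40 square kilometres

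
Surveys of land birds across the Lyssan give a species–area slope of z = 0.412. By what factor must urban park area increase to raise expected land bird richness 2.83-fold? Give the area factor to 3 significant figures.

(A₂/A₁)^0.412 = 2.83, so A₂/A₁ = 2.83^(1/0.412) = 2.83^2.427
ln(A₂/A₁) = ln 2.83 / 0.412 = 1.0403 / 0.412 = 2.5249
A₂/A₁ = e^2.5249 ≈ 12.49

12.5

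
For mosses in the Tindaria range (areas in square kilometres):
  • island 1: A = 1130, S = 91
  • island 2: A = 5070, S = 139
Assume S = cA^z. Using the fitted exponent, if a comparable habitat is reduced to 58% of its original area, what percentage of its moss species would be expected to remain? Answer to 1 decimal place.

85.8%

z = ln(139/91) / ln(5070/1130) = 0.4236 / 1.5011 = 0.2822
S_new/S_old = (A_new/A_old)^z = 0.58^0.2822 = exp(0.2822 × -0.5447) = 0.8575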